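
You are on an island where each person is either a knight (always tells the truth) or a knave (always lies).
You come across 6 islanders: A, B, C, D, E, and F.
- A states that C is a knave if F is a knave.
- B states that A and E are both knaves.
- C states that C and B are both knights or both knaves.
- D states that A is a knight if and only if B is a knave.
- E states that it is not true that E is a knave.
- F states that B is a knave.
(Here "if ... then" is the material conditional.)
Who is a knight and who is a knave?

A is a knave, B is a knight, C is a knight, D is a knight, E is a knave, and F is a knave.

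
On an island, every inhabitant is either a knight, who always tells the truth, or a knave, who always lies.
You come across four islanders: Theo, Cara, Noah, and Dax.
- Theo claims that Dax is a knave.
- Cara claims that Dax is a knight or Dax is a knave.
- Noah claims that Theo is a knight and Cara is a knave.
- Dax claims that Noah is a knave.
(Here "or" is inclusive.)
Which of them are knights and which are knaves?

Theo is a knave, Cara is a knight, Noah is a knave, and Dax is a knight.

Suppose Theo is a knight. Then Theo's statement "Dax is a knave" would have to be true. Checking the 8 ways to assign the others, none is consistent with every speaker.
(For instance, with Cara=knight, Noah=knave, Dax=knight, Theo's claim "Dax is a knave" comes out false where it would need to be true.)
So Theo must be a knave, making "Dax is a knave" false. Taking Theo=knave, Cara=knight, Noah=knave, Dax=knight, each remaining statement checks out:
  Cara (knight): "Dax is a knight or Dax is a knave" — true. ✓
  Noah (knave): "Theo is a knight and Cara is a knave" — false. ✓
  Dax (knight): "Noah is a knave" — true. ✓
This is the unique consistent assignment.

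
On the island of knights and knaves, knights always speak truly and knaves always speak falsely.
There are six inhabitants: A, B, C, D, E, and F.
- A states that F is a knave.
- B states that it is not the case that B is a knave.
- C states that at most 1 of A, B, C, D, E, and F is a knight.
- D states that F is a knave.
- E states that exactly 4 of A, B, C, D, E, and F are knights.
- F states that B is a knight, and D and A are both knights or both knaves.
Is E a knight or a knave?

Consistent assignments: {A=knight, B=knave, C=knave, D=knight, E=knave, F=knave}; {A=knave, B=knight, C=knave, D=knave, E=knave, F=knight}
In every consistent assignment, E is a knave.

E is a knave.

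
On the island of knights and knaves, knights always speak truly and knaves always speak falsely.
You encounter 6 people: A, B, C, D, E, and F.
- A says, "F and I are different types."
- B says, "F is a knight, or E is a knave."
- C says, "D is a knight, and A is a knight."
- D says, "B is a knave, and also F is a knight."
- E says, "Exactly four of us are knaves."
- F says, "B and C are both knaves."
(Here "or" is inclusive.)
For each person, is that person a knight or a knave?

Knights: B. Knaves: A, C, D, E, and F.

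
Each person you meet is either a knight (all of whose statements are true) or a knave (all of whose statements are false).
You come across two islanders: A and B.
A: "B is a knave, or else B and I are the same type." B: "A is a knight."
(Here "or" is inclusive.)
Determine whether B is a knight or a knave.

B is a knight.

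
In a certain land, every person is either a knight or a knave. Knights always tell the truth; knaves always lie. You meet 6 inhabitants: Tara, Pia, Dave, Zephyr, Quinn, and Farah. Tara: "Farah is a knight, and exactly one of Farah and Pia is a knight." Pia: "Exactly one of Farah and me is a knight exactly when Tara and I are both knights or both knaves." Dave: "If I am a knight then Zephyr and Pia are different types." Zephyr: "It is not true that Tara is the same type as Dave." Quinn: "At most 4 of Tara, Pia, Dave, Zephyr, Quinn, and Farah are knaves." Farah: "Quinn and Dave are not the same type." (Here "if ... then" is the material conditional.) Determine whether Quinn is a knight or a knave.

Quinn is a knight.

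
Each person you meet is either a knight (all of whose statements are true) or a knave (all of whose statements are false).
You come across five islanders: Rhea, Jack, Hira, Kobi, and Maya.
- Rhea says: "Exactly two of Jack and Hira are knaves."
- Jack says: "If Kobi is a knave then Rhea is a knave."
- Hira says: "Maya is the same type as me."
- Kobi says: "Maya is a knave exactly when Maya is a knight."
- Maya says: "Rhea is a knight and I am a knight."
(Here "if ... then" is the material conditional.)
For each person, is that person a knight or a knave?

Rhea is a knight, Jack is a knave, Hira is a knave, Kobi is a knave, and Maya is a knight.

Suppose Rhea is a knave. Then Rhea's statement "exactly two of Jack and Hira are knaves" would have to be false. Checking the 16 ways to assign the others, none is consistent with every speaker.
(For instance, with Jack=knave, Hira=knave, Kobi=knave, Maya=knight, Rhea's claim "exactly two of Jack and Hira are knaves" comes out true where it would need to be false.)
So Rhea must be a knight, making "exactly two of Jack and Hira are knaves" true. Taking Rhea=knight, Jack=knave, Hira=knave, Kobi=knave, Maya=knight, each remaining statement checks out:
  Jack (knave): "if Kobi is a knave then Rhea is a knave" — false. ✓
  Hira (knave): "Maya is the same type as me" — false. ✓
  Kobi (knave): "Maya is a knave exactly when Maya is a knight" — false. ✓
  Maya (knight): "Rhea is a knight and I am a knight" — true. ✓
This is the unique consistent assignment.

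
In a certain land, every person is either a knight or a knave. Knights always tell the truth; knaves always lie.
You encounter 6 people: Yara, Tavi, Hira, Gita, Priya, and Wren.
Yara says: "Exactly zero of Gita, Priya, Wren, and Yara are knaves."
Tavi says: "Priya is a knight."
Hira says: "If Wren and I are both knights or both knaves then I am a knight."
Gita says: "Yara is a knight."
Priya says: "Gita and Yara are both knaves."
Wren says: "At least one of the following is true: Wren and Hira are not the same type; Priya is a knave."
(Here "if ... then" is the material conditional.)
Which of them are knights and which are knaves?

Yara is a knave, Tavi is a knight, Hira is a knave, Gita is a knave, Priya is a knight, and Wren is a knave.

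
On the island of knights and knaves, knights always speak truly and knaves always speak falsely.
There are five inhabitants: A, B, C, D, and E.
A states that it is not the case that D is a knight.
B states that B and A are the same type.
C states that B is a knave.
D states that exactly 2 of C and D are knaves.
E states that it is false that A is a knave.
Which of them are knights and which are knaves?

A is a knight, B is a knave, C is a knight, D is a knave, and E is a knight.

Suppose A is a knave. Then A's statement "it is not the case that D is a knight" would have to be false. Checking the 16 ways to assign the others, none is consistent with every speaker.
(For instance, with B=knave, C=knight, D=knave, E=knight, A's claim "it is not the case that D is a knight" comes out true where it would need to be false.)
So A must be a knight, making "it is not the case that D is a knight" true. Taking A=knight, B=knave, C=knight, D=knave, E=knight, each remaining statement checks out:
  B (knave): "B and A are the same type" — false. ✓
  C (knight): "B is a knave" — true. ✓
  D (knave): "exactly 2 of C and D are knaves" — false. ✓
  E (knight): "it is false that A is a knave" — true. ✓
This is the unique consistent assignment.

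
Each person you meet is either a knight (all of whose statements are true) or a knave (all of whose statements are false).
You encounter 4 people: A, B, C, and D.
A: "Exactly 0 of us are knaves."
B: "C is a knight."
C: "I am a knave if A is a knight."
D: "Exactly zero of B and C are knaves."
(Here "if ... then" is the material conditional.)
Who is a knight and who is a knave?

A is a knave, B is a knight, C is a knight, and D is a knight.

Suppose A is a knight. Then A's statement "exactly 0 of us are knaves" would have to be true. Checking the 8 ways to assign the others, none is consistent with every speaker.
(For instance, with B=knight, C=knight, D=knight, C's claim "I am a knave if A is a knight" comes out false where it would need to be true.)
So A must be a knave, making "exactly 0 of us are knaves" false. Taking A=knave, B=knight, C=knight, D=knight, each remaining statement checks out:
  B (knight): "C is a knight" — true. ✓
  C (knight): "I am a knave if A is a knight" — true. ✓
  D (knight): "exactly zero of B and C are knaves" — true. ✓
This is the unique consistent assignment.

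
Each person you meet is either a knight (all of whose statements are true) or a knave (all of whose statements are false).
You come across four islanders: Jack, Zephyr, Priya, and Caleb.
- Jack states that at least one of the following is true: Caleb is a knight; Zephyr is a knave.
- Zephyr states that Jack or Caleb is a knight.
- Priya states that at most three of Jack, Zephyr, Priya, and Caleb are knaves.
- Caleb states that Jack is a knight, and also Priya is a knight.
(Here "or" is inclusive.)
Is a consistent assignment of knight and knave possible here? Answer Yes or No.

Yes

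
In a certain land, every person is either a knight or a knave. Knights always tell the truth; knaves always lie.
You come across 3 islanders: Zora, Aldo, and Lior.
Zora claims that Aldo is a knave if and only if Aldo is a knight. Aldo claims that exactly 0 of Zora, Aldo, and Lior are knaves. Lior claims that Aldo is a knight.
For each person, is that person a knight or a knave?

Zora is a knave, Aldo is a knave, and Lior is a knave.

Since Zora is a knave, "Aldo is a knave if and only if Aldo is a knight" needs to be False, which holds.
Since Aldo is a knave, "exactly 0 of Zora, Aldo, and Lior are knaves" needs to be False, which holds.
Lior is a knave, so "Aldo is a knight" must be False — and it is.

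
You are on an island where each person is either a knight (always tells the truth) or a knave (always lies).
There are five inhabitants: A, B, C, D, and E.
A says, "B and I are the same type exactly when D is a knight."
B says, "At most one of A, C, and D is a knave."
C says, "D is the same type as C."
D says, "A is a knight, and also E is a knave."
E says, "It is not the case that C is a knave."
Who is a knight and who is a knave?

A is a knight, B is a knight, C is a knave, D is a knight, and E is a knave.

As a knight, A's statement "B and I are the same type exactly when D is a knight" should be True; it is.
B is a knight; "at most one of A, C, and D is a knave" is True, as required.
C is a knave; "D is the same type as C" is false, as required.
As a knight, D's statement "A is a knight, and also E is a knave" should be True; it is.
E is a knave, and the claim "it is not the case that C is a knave" is indeed false.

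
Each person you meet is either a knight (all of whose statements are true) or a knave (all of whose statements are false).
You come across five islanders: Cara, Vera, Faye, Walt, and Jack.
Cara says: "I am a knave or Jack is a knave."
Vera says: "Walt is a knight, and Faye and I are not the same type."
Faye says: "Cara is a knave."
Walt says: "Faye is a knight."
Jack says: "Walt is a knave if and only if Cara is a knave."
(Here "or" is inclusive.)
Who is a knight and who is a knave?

Knights: Cara. Knaves: Vera, Faye, Walt, and Jack.

Suppose Cara is a knave. Then Cara's statement "I am a knave or Jack is a knave" would have to be false. Checking the 16 ways to assign the others, none is consistent with every speaker.
(For instance, with Vera=knave, Faye=knave, Walt=knave, Jack=knave, Cara's claim "I am a knave or Jack is a knave" comes out true where it would need to be false.)
So Cara must be a knight, making "I am a knave or Jack is a knave" true. Taking Cara=knight, Vera=knave, Faye=knave, Walt=knave, Jack=knave, each remaining statement checks out:
  Vera (knave): "Walt is a knight, and Faye and I are not the same type" — false. ✓
  Faye (knave): "Cara is a knave" — false. ✓
  Walt (knave): "Faye is a knight" — false. ✓
  Jack (knave): "Walt is a knave if and only if Cara is a knave" — false. ✓
This is the unique consistent assignment.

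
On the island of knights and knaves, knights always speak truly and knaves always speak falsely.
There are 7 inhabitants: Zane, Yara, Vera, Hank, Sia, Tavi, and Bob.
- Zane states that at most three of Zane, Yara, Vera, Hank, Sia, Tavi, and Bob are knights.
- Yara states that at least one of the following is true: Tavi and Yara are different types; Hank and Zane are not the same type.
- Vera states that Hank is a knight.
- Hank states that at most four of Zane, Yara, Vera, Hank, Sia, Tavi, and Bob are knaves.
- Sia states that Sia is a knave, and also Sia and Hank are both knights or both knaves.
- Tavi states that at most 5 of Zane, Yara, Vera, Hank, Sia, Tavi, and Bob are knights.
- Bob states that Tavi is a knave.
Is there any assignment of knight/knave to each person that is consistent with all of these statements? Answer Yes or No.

One consistent assignment: Zane=knave, Yara=knight, Vera=knight, Hank=knight, Sia=knave, Tavi=knight, Bob=knave.

Yes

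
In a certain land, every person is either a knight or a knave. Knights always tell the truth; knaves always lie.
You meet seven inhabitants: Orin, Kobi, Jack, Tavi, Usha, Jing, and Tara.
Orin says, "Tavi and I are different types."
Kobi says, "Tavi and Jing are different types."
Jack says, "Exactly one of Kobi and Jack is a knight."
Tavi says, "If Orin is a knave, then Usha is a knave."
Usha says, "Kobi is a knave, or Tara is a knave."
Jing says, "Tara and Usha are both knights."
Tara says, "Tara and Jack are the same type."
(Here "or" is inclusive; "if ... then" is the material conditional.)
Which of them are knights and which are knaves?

Orin is a knave, Kobi is a knave, Jack is a knight, Tavi is a knave, Usha is a knight, Jing is a knave, and Tara is a knave.

Orin (knave): "Tavi and I are different types" — False. ✓
Kobi is a knave; "Tavi and Jing are different types" is False, as required.
As a knight, Jack's statement "exactly one of Kobi and Jack is a knight" should be True; it is.
Tavi is a knave, and the claim "if Orin is a knave, then Usha is a knave" is indeed False.
Usha (knight): "Kobi is a knave, or Tara is a knave" — True. ✓
Since Jing is a knave, "Tara and Usha are both knights" needs to be False, which holds.
Tara is a knave, so "Tara and Jack are the same type" must be False — and it is.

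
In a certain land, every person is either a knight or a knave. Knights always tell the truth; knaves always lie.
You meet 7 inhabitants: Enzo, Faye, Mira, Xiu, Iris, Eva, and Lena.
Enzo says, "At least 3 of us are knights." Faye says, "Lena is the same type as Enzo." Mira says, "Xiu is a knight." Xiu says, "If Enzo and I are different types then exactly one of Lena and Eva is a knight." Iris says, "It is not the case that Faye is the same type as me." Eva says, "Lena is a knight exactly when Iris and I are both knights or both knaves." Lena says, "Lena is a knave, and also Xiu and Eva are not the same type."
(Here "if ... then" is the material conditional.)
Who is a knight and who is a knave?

Enzo is a knight, Faye is a knave, Mira is a knight, Xiu is a knight, Iris is a knave, Eva is a knight, and Lena is a knave.

Enzo (knight): "at least 3 of us are knights" — True. ✓
As a knave, Faye's statement "Lena is the same type as Enzo" should be false; it is.
As a knight, Mira's statement "Xiu is a knight" should be True; it is.
Xiu is a knight; "if Enzo and I are different types then exactly one of Lena and Eva is a knight" is True, as required.
Iris is a knave, and the claim "it is not the case that Faye is the same type as me" is indeed false.
Eva is a knight, and the claim "Lena is a knight exactly when Iris and I are both knights or both knaves" is indeed True.
Lena is a knave; "Lena is a knave, and also Xiu and Eva are not the same type" is false, as required.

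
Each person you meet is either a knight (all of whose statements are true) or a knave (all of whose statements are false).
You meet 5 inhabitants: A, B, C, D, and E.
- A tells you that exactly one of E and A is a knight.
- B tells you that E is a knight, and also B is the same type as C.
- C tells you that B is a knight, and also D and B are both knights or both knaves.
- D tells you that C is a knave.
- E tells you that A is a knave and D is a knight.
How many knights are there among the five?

The unique consistent assignment is A=knight, B=knave, C=knave, D=knight, E=knave.
That has 2 knights.

2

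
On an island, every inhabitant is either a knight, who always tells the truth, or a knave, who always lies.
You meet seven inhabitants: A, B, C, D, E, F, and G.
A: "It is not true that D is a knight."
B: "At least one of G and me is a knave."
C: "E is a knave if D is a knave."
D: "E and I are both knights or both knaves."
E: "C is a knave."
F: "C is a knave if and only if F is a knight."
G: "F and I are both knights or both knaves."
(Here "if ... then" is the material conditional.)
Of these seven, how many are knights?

4

The unique consistent assignment is A=knight, B=knight, C=knave, D=knave, E=knight, F=knight, G=knave.
That has 4 knights.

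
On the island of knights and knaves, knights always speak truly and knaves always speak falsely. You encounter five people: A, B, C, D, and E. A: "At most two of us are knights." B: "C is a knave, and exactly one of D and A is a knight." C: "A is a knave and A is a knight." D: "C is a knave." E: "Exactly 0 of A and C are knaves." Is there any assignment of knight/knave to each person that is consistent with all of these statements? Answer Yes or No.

Yes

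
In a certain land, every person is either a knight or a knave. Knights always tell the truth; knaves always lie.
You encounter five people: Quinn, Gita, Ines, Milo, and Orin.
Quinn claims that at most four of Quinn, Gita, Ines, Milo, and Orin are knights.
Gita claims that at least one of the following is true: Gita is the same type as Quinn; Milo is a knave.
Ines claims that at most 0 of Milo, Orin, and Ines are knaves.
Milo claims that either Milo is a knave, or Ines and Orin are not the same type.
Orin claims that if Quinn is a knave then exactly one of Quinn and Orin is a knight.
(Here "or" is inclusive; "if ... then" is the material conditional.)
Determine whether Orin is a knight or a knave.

Orin is a knight.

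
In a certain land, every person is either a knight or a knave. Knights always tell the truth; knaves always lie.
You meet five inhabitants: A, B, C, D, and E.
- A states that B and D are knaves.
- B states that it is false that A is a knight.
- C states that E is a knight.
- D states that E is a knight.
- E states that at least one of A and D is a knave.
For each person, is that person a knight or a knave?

Knights: B, C, D, and E. Knaves: A.

Suppose A is a knight. Then A's statement "B and D are knaves" would have to be true. Checking the 16 ways to assign the others, none is consistent with every speaker.
(For instance, with B=knight, C=knight, D=knight, E=knight, A's claim "B and D are knaves" comes out false where it would need to be true.)
So A must be a knave, making "B and D are knaves" false. Taking A=knave, B=knight, C=knight, D=knight, E=knight, each remaining statement checks out:
  B (knight): "it is false that A is a knight" — true. ✓
  C (knight): "E is a knight" — true. ✓
  D (knight): "E is a knight" — true. ✓
  E (knight): "at least one of A and D is a knave" — true. ✓
This is the unique consistent assignment.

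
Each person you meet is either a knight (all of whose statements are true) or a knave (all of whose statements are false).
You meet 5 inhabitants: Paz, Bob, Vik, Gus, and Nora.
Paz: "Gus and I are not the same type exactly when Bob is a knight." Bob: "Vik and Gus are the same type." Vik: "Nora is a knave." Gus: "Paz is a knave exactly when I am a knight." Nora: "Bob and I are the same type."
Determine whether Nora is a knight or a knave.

Nora is a knight.

Consistent assignments: {Paz=knave, Bob=knight, Vik=knave, Gus=knave, Nora=knight}
In every consistent assignment, Nora is a knight.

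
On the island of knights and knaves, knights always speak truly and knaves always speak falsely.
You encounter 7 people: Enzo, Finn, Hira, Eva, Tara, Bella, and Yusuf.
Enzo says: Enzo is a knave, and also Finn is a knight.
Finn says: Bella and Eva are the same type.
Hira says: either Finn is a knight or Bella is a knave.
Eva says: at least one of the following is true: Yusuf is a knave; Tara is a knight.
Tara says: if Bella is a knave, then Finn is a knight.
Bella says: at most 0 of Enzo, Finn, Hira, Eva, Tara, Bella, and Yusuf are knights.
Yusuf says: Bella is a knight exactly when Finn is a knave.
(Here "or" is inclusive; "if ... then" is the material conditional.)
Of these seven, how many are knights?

2

The unique consistent assignment is Enzo=knave, Finn=knave, Hira=knight, Eva=knight, Tara=knave, Bella=knave, Yusuf=knave.
That has 2 knights.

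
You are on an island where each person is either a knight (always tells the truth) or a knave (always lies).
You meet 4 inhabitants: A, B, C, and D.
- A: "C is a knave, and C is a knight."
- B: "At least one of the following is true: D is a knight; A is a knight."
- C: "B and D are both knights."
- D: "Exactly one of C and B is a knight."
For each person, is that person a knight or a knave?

A is a knave, B is a knave, C is a knave, and D is a knave.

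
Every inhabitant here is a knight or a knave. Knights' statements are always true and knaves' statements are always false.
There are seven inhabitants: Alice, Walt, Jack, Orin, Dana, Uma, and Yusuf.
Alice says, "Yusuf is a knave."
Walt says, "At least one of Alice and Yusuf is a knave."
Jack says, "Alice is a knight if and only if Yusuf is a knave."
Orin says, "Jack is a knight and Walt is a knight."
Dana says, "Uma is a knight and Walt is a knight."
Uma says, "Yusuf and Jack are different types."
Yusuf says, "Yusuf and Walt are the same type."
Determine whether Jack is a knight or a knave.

Jack is a knight.

Consistent assignments: {Alice=knight, Walt=knight, Jack=knight, Orin=knight, Dana=knight, Uma=knight, Yusuf=knave}; {Alice=knave, Walt=knight, Jack=knight, Orin=knight, Dana=knave, Uma=knave, Yusuf=knight}
In every consistent assignment, Jack is a knight.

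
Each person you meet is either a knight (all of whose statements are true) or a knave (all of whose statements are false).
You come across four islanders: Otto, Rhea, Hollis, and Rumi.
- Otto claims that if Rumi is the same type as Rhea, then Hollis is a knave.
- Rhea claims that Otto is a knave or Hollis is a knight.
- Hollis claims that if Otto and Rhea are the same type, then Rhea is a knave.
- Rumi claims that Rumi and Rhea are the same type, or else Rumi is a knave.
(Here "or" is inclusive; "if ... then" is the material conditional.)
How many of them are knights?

3

The unique consistent assignment is Otto=knave, Rhea=knight, Hollis=knight, Rumi=knight.
That has 3 knights.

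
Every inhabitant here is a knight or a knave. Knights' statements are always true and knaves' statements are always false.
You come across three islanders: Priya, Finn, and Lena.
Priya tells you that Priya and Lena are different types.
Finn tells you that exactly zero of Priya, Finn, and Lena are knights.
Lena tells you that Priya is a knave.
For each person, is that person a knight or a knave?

Suppose Priya is a knave. Then Priya's statement "Priya and Lena are different types" would have to be false. Checking the 4 ways to assign the others, none is consistent with every speaker.
(For instance, with Finn=knave, Lena=knave, Finn's claim "exactly zero of Priya, Finn, and Lena are knights" comes out true where it would need to be false.)
So Priya must be a knight, making "Priya and Lena are different types" true. Taking Priya=knight, Finn=knave, Lena=knave, each remaining statement checks out:
  Finn (knave): "exactly zero of Priya, Finn, and Lena are knights" — false. ✓
  Lena (knave): "Priya is a knave" — false. ✓
This is the unique consistent assignment.

Priya is a knight, Finn is a knave, and Lena is a knave.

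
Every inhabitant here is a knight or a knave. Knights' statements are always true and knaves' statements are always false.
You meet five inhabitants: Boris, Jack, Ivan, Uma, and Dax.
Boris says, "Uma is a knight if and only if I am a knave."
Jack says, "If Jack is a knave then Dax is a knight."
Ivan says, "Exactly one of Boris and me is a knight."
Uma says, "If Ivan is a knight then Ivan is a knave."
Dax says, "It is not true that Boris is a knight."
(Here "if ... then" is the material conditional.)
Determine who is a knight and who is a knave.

Boris is a knave, Jack is a knight, Ivan is a knight, Uma is a knave, and Dax is a knight.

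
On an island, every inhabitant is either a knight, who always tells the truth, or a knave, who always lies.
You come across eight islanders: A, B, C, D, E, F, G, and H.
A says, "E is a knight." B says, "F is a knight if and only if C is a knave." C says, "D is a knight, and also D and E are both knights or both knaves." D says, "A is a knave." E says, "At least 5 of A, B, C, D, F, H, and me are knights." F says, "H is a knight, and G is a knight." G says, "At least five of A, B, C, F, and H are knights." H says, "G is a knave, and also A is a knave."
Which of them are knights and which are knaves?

A is a knave, B is a knave, C is a knave, D is a knight, E is a knave, F is a knave, G is a knave, and H is a knight.

A (knave): "E is a knight" — false. ✓
B is a knave, and the claim "F is a knight if and only if C is a knave" is indeed false.
Since C is a knave, "D is a knight, and also D and E are both knights or both knaves" needs to be false, which holds.
Since D is a knight, "A is a knave" needs to be true, which holds.
E (knave): "at least 5 of A, B, C, D, F, H, and me are knights" — false. ✓
F is a knave; "H is a knight, and G is a knight" is false, as required.
G is a knave, so "at least five of A, B, C, F, and H are knights" must be false — and it is.
H is a knight; "G is a knave, and also A is a knave" is true, as required.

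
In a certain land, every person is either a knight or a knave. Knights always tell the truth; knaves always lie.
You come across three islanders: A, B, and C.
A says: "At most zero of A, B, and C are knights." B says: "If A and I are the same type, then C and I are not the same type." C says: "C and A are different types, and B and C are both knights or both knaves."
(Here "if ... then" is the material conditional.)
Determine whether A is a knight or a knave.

Consistent assignments: {A=knave, B=knight, C=knight}; {A=knave, B=knight, C=knave}
In every consistent assignment, A is a knave.

A is a knave.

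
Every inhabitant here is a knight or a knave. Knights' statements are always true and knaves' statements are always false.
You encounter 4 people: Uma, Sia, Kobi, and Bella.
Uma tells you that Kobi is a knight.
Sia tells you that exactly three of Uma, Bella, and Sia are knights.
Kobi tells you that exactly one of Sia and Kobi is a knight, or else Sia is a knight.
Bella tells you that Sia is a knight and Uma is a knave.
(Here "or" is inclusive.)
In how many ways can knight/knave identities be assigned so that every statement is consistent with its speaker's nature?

2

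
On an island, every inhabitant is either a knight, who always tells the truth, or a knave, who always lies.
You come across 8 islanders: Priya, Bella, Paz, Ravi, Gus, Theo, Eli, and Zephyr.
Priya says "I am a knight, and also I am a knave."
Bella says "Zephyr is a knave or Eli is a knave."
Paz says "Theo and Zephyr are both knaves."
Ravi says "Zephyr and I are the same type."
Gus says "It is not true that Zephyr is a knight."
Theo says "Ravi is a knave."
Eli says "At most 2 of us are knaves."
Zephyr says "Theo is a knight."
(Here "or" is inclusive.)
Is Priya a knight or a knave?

Priya is a knave.

Consistent assignments: {Priya=knave, Bella=knight, Paz=knave, Ravi=knave, Gus=knave, Theo=knight, Eli=knave, Zephyr=knight}
In every consistent assignment, Priya is a knave.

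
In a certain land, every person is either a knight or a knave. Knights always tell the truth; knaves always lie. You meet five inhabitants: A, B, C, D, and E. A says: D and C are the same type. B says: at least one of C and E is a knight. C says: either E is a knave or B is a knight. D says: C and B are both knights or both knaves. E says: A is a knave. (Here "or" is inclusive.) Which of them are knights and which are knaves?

A is a knight, B is a knight, C is a knight, D is a knight, and E is a knave.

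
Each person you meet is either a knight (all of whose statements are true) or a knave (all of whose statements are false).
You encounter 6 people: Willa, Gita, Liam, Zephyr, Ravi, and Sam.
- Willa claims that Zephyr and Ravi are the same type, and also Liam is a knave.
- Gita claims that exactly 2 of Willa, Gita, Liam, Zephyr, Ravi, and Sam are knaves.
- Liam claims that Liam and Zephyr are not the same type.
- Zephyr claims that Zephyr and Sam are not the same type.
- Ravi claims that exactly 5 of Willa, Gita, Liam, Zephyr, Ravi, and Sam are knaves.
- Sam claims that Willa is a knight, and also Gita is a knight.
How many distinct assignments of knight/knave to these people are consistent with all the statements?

1

Consistent assignments:
  Willa=knave, Gita=knave, Liam=knave, Zephyr=knave, Ravi=knight, Sam=knave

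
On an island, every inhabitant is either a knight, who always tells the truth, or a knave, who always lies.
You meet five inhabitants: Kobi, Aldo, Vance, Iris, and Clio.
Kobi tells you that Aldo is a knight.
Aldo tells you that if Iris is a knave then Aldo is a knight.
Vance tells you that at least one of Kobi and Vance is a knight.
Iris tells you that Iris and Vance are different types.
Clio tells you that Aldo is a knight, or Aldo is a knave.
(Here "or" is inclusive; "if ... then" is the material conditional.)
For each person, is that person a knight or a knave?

Kobi is a knave, so "Aldo is a knight" must be false — and it is.
Aldo is a knave, so "if Iris is a knave then Aldo is a knight" must be false — and it is.
As a knave, Vance's statement "at least one of Kobi and Vance is a knight" should be false; it is.
Iris is a knave; "Iris and Vance are different types" is false, as required.
Clio is a knight, so "Aldo is a knight, or Aldo is a knave" must be True — and it is.

Kobi is a knave, Aldo is a knave, Vance is a knave, Iris is a knave, and Clio is a knight.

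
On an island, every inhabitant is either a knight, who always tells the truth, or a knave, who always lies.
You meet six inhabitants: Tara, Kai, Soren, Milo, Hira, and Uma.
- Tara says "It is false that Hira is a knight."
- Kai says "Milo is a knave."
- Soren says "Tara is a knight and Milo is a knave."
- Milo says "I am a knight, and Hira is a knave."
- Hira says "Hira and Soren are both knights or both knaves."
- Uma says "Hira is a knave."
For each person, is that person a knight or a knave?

Knights: Tara, Kai, Soren, and Uma. Knaves: Milo and Hira.

Tara is a knight; "it is false that Hira is a knight" is True, as required.
Kai is a knight, so "Milo is a knave" must be True — and it is.
Soren is a knight; "Tara is a knight and Milo is a knave" is True, as required.
Milo is a knave, and the claim "I am a knight, and Hira is a knave" is indeed False.
Hira (knave): "Hira and Soren are both knights or both knaves" — False. ✓
Uma is a knight, so "Hira is a knave" must be True — and it is.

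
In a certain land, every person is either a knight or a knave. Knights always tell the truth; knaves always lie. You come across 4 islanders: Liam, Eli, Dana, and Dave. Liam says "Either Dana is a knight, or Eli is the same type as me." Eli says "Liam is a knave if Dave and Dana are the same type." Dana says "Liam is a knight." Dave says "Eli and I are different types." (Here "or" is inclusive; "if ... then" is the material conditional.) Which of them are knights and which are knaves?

Knights: Liam, Dana, and Dave. Knaves: Eli.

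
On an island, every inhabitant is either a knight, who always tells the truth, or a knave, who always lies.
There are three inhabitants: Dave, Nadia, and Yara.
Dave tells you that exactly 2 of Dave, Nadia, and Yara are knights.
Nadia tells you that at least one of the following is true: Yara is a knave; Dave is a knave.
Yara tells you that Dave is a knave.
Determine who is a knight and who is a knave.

Dave is a knight, Nadia is a knight, and Yara is a knave.

Suppose Dave is a knave. Then Dave's statement "exactly 2 of Dave, Nadia, and Yara are knights" would have to be false. Checking the 4 ways to assign the others, none is consistent with every speaker.
(For instance, with Nadia=knight, Yara=knave, Yara's claim "Dave is a knave" comes out true where it would need to be false.)
So Dave must be a knight, making "exactly 2 of Dave, Nadia, and Yara are knights" true. Taking Dave=knight, Nadia=knight, Yara=knave, each remaining statement checks out:
  Nadia (knight): "at least one of the following is true: Yara is a knave; Dave is a knave" — true. ✓
  Yara (knave): "Dave is a knave" — false. ✓
This is the unique consistent assignment.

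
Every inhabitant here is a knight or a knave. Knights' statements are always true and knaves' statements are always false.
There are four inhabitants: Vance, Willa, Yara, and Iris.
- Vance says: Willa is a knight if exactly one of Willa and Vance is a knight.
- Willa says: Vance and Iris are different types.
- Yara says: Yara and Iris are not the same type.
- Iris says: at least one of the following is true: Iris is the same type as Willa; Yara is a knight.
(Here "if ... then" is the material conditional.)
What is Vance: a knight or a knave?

Vance is a knight.

Consistent assignments: {Vance=knight, Willa=knight, Yara=knave, Iris=knave}
In every consistent assignment, Vance is a knight.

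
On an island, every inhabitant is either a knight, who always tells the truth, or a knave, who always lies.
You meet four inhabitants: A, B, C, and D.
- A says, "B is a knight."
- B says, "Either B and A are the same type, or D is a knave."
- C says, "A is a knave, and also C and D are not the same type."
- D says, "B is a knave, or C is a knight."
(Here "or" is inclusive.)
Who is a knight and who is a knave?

Suppose A is a knave. Then A's statement "B is a knight" would have to be false. Checking the 8 ways to assign the others, none is consistent with every speaker.
(For instance, with B=knight, C=knave, D=knave, A's claim "B is a knight" comes out true where it would need to be false.)
So A must be a knight, making "B is a knight" true. Taking A=knight, B=knight, C=knave, D=knave, each remaining statement checks out:
  B (knight): "either B and A are the same type, or D is a knave" — true. ✓
  C (knave): "A is a knave, and also C and D are not the same type" — false. ✓
  D (knave): "B is a knave, or C is a knight" — false. ✓
This is the unique consistent assignment.

Knights: A and B. Knaves: C and D.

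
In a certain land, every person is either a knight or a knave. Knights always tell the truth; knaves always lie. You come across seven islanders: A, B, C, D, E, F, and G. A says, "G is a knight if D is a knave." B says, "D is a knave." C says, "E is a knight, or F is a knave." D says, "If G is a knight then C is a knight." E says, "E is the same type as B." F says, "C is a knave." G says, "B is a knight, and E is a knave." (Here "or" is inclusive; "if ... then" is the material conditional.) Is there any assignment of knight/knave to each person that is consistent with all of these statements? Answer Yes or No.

Yes

One consistent assignment: A=knight, B=knight, C=knave, D=knave, E=knave, F=knight, G=knight.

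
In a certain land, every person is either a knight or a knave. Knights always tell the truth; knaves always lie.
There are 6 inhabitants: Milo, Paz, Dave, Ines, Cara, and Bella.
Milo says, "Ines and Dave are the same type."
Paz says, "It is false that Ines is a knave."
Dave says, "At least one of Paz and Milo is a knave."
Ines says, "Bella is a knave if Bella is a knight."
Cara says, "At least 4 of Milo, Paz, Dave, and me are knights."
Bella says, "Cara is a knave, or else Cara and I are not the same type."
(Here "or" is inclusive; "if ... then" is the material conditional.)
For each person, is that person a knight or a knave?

Knights: Dave and Bella. Knaves: Milo, Paz, Ines, and Cara.

Milo is a knave, and the claim "Ines and Dave are the same type" is indeed false.
As a knave, Paz's statement "it is false that Ines is a knave" should be false; it is.
Dave is a knight, and the claim "at least one of Paz and Milo is a knave" is indeed True.
Ines (knave): "Bella is a knave if Bella is a knight" — false. ✓
Cara is a knave, and the claim "at least 4 of Milo, Paz, Dave, and me are knights" is indeed false.
Bella (knight): "Cara is a knave, or else Cara and I are not the same type" — True. ✓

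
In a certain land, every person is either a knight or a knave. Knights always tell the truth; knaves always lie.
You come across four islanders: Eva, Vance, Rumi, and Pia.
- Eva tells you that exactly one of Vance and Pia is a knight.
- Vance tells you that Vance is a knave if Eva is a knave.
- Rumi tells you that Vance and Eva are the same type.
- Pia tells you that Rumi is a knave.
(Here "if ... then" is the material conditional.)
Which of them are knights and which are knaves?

Eva is a knight, and the claim "exactly one of Vance and Pia is a knight" is indeed true.
Vance is a knight; "Vance is a knave if Eva is a knave" is true, as required.
Rumi is a knight, and the claim "Vance and Eva are the same type" is indeed true.
Pia (knave): "Rumi is a knave" — False. ✓

Eva is a knight, Vance is a knight, Rumi is a knight, and Pia is a knave.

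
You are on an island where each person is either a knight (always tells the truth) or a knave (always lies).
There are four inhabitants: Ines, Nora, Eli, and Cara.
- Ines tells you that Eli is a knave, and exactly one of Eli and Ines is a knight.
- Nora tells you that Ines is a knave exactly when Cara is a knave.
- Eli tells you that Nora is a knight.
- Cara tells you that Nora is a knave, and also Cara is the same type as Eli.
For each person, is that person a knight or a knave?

Ines is a knave, Nora is a knight, Eli is a knight, and Cara is a knave.

Ines is a knave, and the claim "Eli is a knave, and exactly one of Eli and Ines is a knight" is indeed false.
Nora (knight): "Ines is a knave exactly when Cara is a knave" — true. ✓
Eli is a knight; "Nora is a knight" is true, as required.
Cara is a knave; "Nora is a knave, and also Cara is the same type as Eli" is false, as required.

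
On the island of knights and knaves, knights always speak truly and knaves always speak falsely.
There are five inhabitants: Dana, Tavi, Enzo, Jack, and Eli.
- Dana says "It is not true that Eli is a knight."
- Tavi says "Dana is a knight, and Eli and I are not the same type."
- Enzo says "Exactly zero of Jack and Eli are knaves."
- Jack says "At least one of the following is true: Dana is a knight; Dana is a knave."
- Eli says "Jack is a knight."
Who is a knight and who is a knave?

Dana is a knave, Tavi is a knave, Enzo is a knight, Jack is a knight, and Eli is a knight.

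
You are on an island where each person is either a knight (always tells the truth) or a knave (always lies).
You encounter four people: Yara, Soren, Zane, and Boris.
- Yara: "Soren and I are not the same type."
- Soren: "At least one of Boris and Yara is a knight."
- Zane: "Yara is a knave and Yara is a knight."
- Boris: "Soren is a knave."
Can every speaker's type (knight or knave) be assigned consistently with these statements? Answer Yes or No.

No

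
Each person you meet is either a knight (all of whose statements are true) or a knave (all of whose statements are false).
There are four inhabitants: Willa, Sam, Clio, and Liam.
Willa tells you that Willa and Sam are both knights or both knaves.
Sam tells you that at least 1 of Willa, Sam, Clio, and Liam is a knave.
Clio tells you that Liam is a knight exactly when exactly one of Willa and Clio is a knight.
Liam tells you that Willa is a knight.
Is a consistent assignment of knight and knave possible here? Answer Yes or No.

Checking all 16 assignments, each has at least one speaker whose statement's truth value contradicts their type.

No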